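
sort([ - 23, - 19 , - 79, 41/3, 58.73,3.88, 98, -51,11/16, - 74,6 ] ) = [ - 79,  -  74, - 51,-23,-19,11/16, 3.88, 6, 41/3,58.73, 98]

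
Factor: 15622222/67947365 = 2^1*5^(-1)*7^1*11^1*61^1*163^( - 1)*263^(  -  1 ) *317^( - 1) * 1663^1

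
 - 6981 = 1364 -8345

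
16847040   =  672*25070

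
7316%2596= 2124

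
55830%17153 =4371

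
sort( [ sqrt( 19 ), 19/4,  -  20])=[-20,sqrt(19), 19/4] 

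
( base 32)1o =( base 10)56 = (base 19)2i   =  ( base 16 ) 38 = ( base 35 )1l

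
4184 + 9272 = 13456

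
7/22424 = 7/22424 = 0.00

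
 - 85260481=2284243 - 87544724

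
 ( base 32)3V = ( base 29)4b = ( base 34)3p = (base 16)7f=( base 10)127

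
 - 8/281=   -1 + 273/281 = - 0.03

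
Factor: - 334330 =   -  2^1*5^1*67^1*499^1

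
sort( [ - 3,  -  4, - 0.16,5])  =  [  -  4, - 3,  -  0.16  ,  5] 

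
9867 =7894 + 1973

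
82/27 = 3 + 1/27  =  3.04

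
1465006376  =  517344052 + 947662324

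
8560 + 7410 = 15970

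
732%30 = 12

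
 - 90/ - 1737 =10/193 = 0.05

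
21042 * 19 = 399798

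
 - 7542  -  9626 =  - 17168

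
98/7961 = 98/7961 = 0.01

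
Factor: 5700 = 2^2*3^1*5^2*19^1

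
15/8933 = 15/8933 = 0.00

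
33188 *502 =16660376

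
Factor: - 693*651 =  - 3^3 *7^2*11^1*31^1  =  - 451143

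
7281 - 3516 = 3765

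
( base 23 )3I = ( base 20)47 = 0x57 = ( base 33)2l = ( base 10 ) 87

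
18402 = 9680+8722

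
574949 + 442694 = 1017643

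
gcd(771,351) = 3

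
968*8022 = 7765296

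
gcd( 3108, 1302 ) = 42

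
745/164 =4+89/164 = 4.54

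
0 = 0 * 5599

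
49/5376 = 7/768 = 0.01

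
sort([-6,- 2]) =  [ - 6, - 2]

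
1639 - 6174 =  - 4535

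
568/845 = 568/845 = 0.67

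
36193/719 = 36193/719=50.34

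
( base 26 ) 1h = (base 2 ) 101011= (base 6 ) 111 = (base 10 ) 43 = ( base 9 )47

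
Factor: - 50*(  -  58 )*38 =2^3*5^2*19^1 * 29^1 = 110200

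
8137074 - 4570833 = 3566241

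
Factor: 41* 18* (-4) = - 2952= -2^3*3^2*41^1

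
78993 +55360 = 134353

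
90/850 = 9/85 = 0.11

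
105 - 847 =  - 742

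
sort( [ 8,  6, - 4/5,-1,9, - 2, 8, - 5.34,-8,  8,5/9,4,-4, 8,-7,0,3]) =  [ - 8, - 7,-5.34,-4,-2, - 1  , - 4/5, 0, 5/9, 3, 4, 6, 8,  8,  8, 8, 9]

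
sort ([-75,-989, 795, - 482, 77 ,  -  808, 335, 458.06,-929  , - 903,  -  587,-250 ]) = [-989, - 929, - 903, - 808, - 587 , - 482 , - 250, - 75, 77, 335,458.06,795 ]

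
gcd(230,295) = 5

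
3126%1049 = 1028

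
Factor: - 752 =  - 2^4*47^1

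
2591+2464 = 5055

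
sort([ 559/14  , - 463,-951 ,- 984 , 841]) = [ - 984, - 951, - 463, 559/14,841]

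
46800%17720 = 11360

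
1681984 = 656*2564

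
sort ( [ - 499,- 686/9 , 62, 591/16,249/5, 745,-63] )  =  [ - 499, - 686/9, - 63,591/16,249/5, 62, 745]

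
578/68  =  8 + 1/2 = 8.50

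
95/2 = 95/2 = 47.50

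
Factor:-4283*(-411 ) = 1760313 = 3^1  *  137^1*4283^1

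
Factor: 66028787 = 11^1*6002617^1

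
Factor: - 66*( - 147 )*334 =2^2*3^2*7^2*11^1*167^1 = 3240468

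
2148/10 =1074/5 = 214.80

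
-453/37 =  - 13 + 28/37 = -12.24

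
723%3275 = 723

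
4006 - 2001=2005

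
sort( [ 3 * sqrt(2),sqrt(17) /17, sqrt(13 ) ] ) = [sqrt (17 ) /17,sqrt ( 13 ),3 * sqrt(2)]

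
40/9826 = 20/4913 = 0.00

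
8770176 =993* 8832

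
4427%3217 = 1210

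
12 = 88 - 76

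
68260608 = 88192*774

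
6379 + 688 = 7067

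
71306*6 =427836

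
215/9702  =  215/9702 = 0.02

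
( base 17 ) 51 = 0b1010110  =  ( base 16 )56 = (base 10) 86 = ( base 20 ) 46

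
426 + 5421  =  5847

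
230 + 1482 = 1712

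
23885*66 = 1576410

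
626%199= 29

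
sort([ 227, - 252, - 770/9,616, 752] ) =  [ - 252,-770/9, 227,616, 752]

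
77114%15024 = 1994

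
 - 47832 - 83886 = - 131718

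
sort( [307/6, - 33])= [ - 33,307/6]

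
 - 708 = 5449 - 6157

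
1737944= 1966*884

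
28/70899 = 28/70899 = 0.00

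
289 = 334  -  45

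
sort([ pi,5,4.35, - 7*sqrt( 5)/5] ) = [ - 7*sqrt( 5 )/5,pi,4.35, 5 ]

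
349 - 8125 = -7776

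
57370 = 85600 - 28230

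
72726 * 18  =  1309068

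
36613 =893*41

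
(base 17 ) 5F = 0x64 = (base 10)100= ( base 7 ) 202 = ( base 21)4g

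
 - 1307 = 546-1853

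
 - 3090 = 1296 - 4386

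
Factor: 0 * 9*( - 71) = 0 = 0^1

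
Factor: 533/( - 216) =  -2^(-3)*3^( - 3)*13^1*41^1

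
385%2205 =385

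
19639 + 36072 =55711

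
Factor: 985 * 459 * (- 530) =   -  2^1 *3^3*5^2 *17^1*53^1*197^1 =- 239620950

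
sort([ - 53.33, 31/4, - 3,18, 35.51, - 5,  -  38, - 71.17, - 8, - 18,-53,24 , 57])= [ - 71.17, - 53.33,  -  53, - 38, - 18,-8,-5,-3, 31/4,18, 24,35.51, 57]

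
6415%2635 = 1145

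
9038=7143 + 1895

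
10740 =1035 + 9705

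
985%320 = 25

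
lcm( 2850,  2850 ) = 2850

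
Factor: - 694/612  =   - 2^(-1)*3^(-2)*17^( - 1)*347^1 = -347/306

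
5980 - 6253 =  - 273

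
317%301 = 16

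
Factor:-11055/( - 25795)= 3^1*7^(-1) =3/7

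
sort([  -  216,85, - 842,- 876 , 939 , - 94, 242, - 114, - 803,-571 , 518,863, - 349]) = [  -  876, - 842, - 803,-571, - 349, - 216,-114,-94, 85, 242, 518 , 863,939 ]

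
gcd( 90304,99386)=2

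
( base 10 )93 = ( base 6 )233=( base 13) 72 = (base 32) 2T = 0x5D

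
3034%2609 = 425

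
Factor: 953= 953^1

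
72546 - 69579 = 2967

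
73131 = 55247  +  17884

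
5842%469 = 214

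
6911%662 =291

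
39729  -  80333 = -40604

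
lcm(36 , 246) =1476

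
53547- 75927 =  - 22380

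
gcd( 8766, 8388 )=18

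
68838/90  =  764+ 13/15 = 764.87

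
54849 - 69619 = -14770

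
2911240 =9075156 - 6163916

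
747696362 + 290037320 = 1037733682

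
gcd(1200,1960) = 40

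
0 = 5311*0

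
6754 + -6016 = 738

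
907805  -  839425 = 68380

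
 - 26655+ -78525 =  - 105180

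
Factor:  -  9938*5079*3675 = -185495999850=-2^1 * 3^2*5^2*7^2 * 1693^1 * 4969^1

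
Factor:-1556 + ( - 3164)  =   - 4720  =  -2^4*5^1*59^1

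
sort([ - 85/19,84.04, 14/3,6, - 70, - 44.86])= [  -  70, - 44.86,  -  85/19, 14/3,6 , 84.04]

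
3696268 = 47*78644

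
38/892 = 19/446 = 0.04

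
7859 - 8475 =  - 616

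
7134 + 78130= 85264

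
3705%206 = 203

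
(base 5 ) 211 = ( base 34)1M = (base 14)40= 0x38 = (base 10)56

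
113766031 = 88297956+25468075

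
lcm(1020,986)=29580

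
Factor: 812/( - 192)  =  -203/48 =- 2^(-4)  *3^ ( -1) * 7^1*29^1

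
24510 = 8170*3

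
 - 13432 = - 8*1679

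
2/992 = 1/496 = 0.00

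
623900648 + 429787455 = 1053688103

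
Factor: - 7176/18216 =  - 13/33 =- 3^ ( - 1 )*11^( - 1)* 13^1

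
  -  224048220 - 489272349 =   -  713320569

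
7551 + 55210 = 62761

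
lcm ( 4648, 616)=51128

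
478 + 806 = 1284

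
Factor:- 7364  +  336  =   - 7028 = -2^2 * 7^1 * 251^1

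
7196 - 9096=-1900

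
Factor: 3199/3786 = 2^( - 1)*3^(-1) * 7^1  *  457^1 * 631^(- 1)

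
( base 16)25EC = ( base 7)40206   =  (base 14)3776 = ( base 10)9708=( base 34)8di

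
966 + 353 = 1319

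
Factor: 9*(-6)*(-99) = 2^1*3^5 *11^1 =5346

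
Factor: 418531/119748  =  2^(- 2 )*3^(  -  1)*17^( - 1)*23^1 * 31^1 = 713/204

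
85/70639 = 85/70639 = 0.00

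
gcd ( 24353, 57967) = 343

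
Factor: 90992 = 2^4*11^2 * 47^1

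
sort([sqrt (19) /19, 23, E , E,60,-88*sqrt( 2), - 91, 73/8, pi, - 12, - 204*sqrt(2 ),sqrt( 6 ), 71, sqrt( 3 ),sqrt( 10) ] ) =[ -204  *  sqrt( 2 ) ,-88* sqrt( 2), - 91, - 12,sqrt( 19) /19,sqrt( 3 ),  sqrt( 6), E , E, pi, sqrt(10),73/8, 23,  60,71 ]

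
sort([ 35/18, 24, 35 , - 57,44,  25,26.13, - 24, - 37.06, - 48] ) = [ - 57, - 48, - 37.06, - 24, 35/18,24,25, 26.13, 35, 44 ] 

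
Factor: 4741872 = 2^4*3^1 * 223^1 *443^1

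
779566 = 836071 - 56505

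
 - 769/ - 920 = 769/920= 0.84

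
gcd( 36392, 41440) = 8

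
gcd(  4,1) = 1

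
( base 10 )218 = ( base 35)68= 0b11011010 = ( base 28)7M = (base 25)8I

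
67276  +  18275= 85551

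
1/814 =1/814 = 0.00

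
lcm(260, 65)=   260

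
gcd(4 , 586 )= 2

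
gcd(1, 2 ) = 1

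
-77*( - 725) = 55825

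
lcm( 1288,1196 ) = 16744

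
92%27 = 11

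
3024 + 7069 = 10093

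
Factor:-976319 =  - 37^1*26387^1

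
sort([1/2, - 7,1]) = [ - 7, 1/2, 1]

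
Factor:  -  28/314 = -14/157 = - 2^1 * 7^1 * 157^( - 1 )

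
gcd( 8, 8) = 8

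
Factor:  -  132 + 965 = 833 = 7^2*17^1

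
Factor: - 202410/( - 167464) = 2^( - 2)*3^2*5^1*11^(-2)*13^1= 585/484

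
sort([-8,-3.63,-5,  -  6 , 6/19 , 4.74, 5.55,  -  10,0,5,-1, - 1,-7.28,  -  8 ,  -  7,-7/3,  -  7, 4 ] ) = [ - 10,  -  8, - 8 ,-7.28, - 7, - 7, -6,  -  5, - 3.63, - 7/3,-1, - 1, 0, 6/19,4 , 4.74, 5,5.55]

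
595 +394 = 989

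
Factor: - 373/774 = - 2^(  -  1 )*3^ (-2) * 43^( - 1 )*373^1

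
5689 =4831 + 858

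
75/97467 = 25/32489 = 0.00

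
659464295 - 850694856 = - 191230561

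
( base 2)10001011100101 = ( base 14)3381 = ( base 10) 8933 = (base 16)22E5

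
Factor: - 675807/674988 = - 225269/224996 = - 2^( - 2)*11^1*20479^1*56249^( - 1 )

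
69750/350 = 1395/7 = 199.29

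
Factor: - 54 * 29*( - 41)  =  64206 = 2^1 *3^3 * 29^1 * 41^1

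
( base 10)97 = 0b1100001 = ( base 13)76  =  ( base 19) 52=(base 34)2T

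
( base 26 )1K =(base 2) 101110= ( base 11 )42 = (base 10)46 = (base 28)1I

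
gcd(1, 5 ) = 1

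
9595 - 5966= 3629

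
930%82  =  28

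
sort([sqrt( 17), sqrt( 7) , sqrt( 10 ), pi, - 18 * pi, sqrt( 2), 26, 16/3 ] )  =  [ - 18*pi, sqrt (2), sqrt( 7),pi,sqrt( 10 ), sqrt (17), 16/3, 26] 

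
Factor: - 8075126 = -2^1*4037563^1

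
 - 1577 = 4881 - 6458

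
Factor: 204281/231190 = 539/610=2^(  -  1 )*5^( - 1 ) *7^2*11^1*61^( - 1 ) 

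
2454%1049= 356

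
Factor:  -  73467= - 3^4*907^1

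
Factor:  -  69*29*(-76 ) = 2^2*3^1 * 19^1*23^1*29^1 = 152076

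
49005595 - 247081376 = - 198075781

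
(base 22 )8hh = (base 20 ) AD3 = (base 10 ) 4263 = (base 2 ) 1000010100111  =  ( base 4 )1002213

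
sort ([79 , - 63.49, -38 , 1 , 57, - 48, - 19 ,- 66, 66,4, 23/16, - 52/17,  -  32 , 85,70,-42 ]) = [ - 66,-63.49, - 48 ,-42, - 38, - 32,-19,- 52/17,1,23/16,4, 57,66, 70,79 , 85 ] 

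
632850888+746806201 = 1379657089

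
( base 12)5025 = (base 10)8669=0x21dd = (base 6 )104045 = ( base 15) 287e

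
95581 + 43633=139214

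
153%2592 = 153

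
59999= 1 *59999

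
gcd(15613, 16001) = 1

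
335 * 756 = 253260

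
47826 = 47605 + 221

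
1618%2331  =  1618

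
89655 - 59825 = 29830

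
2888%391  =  151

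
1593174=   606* 2629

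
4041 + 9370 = 13411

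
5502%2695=112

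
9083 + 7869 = 16952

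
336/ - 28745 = - 1+28409/28745 = - 0.01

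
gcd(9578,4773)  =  1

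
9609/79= 121  +  50/79 = 121.63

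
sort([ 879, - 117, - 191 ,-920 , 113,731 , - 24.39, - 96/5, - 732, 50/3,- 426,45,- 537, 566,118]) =[ - 920,  -  732, - 537 ,-426, - 191 , - 117,  -  24.39, - 96/5,50/3,45, 113,118,566 , 731,879]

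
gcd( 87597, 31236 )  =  3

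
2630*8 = 21040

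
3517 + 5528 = 9045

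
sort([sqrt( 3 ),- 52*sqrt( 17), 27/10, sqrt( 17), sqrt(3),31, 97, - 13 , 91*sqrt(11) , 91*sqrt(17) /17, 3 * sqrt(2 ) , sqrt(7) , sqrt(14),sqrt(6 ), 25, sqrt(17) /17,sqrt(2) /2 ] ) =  [ - 52*sqrt( 17 ) ,-13, sqrt( 17)/17, sqrt( 2 ) /2, sqrt( 3), sqrt ( 3), sqrt( 6 ),sqrt ( 7),27/10,sqrt(14), sqrt( 17),3*sqrt(2),91*sqrt( 17)/17, 25,31 , 97, 91*sqrt( 11) ]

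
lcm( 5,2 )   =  10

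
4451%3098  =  1353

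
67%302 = 67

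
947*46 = 43562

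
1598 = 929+669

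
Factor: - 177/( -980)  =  2^(  -  2)*3^1*5^ ( - 1 ) *7^( - 2)*59^1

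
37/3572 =37/3572  =  0.01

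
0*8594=0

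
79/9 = 79/9 = 8.78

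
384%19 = 4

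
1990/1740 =199/174 = 1.14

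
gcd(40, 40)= 40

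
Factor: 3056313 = 3^1 * 13^1*78367^1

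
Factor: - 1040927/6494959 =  -17^1*61231^1*6494959^( - 1) 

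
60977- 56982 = 3995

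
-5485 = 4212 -9697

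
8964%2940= 144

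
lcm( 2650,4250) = 225250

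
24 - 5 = 19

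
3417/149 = 22 + 139/149 = 22.93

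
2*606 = 1212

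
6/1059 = 2/353=0.01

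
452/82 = 226/41 = 5.51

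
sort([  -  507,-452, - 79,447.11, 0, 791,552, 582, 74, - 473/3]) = [ - 507, - 452,-473/3 , - 79, 0,74, 447.11,552, 582,791 ]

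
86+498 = 584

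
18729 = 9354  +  9375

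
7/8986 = 7/8986 = 0.00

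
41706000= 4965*8400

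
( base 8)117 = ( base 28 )2N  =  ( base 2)1001111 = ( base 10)79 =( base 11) 72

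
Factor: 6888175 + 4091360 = 3^1* 5^1*7^1*17^1*6151^1= 10979535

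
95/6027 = 95/6027 = 0.02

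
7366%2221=703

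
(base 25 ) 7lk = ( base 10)4920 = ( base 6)34440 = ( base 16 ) 1338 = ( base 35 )40K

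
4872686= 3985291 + 887395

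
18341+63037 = 81378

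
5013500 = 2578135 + 2435365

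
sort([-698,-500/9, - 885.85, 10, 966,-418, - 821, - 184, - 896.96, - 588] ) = [ - 896.96, - 885.85, - 821, - 698, - 588, - 418, - 184, - 500/9,  10,966 ]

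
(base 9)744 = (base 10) 607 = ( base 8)1137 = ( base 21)17J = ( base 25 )O7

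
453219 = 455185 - 1966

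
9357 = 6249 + 3108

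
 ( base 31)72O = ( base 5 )204223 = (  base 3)100100100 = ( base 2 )1101010011101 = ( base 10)6813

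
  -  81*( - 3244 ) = 262764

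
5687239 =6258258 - 571019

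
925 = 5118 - 4193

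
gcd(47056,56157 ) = 1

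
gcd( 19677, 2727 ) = 3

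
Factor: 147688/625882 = 73844/312941  =  2^2*18461^1 * 312941^( - 1) 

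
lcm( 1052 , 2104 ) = 2104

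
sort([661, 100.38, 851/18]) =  [ 851/18, 100.38, 661] 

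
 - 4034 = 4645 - 8679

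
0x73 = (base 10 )115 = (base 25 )4F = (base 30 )3P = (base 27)47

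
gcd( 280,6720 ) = 280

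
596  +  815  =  1411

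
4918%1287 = 1057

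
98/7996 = 49/3998  =  0.01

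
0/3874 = 0 = 0.00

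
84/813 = 28/271 = 0.10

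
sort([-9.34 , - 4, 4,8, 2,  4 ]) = [ -9.34, -4, 2,  4,4, 8]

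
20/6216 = 5/1554= 0.00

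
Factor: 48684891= 3^1*16228297^1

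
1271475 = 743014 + 528461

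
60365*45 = 2716425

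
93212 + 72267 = 165479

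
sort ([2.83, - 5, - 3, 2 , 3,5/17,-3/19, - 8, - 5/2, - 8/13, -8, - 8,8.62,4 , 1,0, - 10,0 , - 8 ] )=[ -10  , - 8, - 8,  -  8,- 8,  -  5,- 3,- 5/2, - 8/13, - 3/19,0,0,5/17 , 1,2,2.83,3, 4,8.62] 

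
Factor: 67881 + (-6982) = 60899= 60899^1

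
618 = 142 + 476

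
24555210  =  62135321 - 37580111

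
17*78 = 1326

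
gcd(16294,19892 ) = 2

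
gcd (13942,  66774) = 2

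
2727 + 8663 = 11390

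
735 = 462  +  273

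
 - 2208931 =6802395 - 9011326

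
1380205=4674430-3294225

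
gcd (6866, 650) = 2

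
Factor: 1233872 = 2^4*67^1*1151^1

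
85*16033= 1362805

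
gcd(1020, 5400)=60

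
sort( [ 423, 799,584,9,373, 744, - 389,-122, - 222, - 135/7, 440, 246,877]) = [ - 389, - 222 , - 122,-135/7,9,  246,  373,423 , 440,  584,  744 , 799,877] 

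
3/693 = 1/231 = 0.00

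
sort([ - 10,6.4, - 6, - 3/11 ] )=[- 10, - 6,- 3/11 , 6.4]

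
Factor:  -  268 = -2^2*67^1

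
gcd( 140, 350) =70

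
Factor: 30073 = 17^1 * 29^1*61^1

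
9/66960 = 1/7440 = 0.00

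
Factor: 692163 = 3^2*76907^1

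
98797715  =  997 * 99095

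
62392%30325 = 1742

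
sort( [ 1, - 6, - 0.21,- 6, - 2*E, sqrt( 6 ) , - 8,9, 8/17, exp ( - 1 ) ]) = [ - 8, - 6,-6,- 2*E,-0.21, exp( - 1 ) , 8/17, 1, sqrt(6 ), 9 ] 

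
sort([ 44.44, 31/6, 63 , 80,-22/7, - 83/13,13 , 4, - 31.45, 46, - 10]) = [  -  31.45, - 10, - 83/13, - 22/7, 4,31/6,  13, 44.44, 46, 63, 80 ] 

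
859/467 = 1 + 392/467 = 1.84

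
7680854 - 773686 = 6907168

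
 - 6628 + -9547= - 16175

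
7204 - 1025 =6179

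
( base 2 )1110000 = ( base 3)11011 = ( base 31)3j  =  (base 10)112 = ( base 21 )57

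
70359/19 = 3703 + 2/19 = 3703.11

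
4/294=2/147  =  0.01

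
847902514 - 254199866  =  593702648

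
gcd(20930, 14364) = 14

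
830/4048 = 415/2024 = 0.21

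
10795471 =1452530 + 9342941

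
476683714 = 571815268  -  95131554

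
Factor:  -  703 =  -19^1*37^1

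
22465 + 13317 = 35782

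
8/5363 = 8/5363 = 0.00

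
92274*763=70405062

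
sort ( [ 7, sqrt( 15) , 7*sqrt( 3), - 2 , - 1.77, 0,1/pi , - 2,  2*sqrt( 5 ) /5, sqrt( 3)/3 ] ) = [ - 2,  -  2 , - 1.77, 0,  1/pi, sqrt(3 )/3, 2*sqrt( 5 )/5,sqrt( 15 ), 7,7*sqrt(3 ) ] 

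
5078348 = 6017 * 844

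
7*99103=693721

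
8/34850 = 4/17425=0.00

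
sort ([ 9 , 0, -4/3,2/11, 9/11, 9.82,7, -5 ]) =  [ - 5, - 4/3,0,2/11,9/11,7,9,9.82]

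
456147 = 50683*9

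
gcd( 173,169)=1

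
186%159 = 27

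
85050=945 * 90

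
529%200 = 129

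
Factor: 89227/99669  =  3^( - 1 )*33223^ (-1 )*89227^1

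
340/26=13 + 1/13 = 13.08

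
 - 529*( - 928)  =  490912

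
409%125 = 34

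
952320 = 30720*31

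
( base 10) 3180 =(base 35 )2ku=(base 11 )2431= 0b110001101100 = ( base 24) 5cc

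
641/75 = 641/75 = 8.55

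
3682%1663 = 356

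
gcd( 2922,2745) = 3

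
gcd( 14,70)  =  14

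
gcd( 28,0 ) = 28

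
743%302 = 139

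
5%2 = 1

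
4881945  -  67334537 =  - 62452592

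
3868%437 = 372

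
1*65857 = 65857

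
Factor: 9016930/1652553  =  2^1*3^( - 2) * 5^1*7^(-1 ) *13^1*17^( -1)*139^1*499^1*1543^(-1) 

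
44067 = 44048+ 19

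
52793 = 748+52045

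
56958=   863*66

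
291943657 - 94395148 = 197548509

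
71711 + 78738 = 150449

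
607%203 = 201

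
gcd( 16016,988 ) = 52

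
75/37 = 2 + 1/37 = 2.03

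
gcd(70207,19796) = 1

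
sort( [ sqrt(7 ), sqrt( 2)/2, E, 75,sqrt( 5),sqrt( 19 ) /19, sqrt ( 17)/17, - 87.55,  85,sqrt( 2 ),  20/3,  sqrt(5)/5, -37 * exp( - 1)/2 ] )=[ - 87.55,-37 * exp( - 1)/2, sqrt(19)/19,  sqrt( 17) /17,sqrt( 5 ) /5,sqrt( 2) /2, sqrt(2), sqrt ( 5),sqrt(7), E,  20/3,75, 85]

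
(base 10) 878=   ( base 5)12003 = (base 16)36E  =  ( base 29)118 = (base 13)527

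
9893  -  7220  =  2673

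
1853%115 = 13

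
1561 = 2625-1064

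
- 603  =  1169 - 1772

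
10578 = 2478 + 8100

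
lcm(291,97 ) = 291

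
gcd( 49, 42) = 7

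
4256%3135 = 1121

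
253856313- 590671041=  - 336814728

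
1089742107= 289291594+800450513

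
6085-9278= -3193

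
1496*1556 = 2327776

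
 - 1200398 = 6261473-7461871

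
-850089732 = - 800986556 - 49103176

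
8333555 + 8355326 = 16688881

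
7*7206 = 50442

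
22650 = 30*755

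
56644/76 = 745 + 6/19 = 745.32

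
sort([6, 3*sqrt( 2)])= [3*sqrt( 2 ), 6] 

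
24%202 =24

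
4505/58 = 4505/58 = 77.67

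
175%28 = 7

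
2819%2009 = 810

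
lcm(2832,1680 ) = 99120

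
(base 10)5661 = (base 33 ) 56I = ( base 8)13035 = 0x161D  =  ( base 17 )12a0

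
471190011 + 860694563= 1331884574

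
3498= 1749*2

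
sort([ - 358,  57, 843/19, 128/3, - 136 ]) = [ - 358,-136, 128/3, 843/19, 57]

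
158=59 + 99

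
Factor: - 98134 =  - 2^1 * 139^1 * 353^1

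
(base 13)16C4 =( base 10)3371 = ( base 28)48b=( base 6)23335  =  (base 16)D2B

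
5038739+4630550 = 9669289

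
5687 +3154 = 8841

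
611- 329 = 282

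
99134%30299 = 8237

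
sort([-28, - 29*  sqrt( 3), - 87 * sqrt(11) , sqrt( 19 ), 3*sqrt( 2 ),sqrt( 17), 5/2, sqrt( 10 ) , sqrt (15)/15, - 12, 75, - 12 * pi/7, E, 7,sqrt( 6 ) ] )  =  [ - 87* sqrt( 11), - 29*sqrt(3 ), - 28,-12, - 12*pi/7, sqrt( 15)/15, sqrt( 6),  5/2,E, sqrt(10 ),  sqrt( 17 ), 3*sqrt( 2 ),sqrt( 19 ),7,75]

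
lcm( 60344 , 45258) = 181032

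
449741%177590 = 94561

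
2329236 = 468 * 4977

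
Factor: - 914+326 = -2^2  *3^1*7^2 =- 588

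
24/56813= 24/56813=0.00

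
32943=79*417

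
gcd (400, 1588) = 4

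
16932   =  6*2822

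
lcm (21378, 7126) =21378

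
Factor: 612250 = 2^1*5^3 * 31^1*79^1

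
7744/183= 7744/183 = 42.32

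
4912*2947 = 14475664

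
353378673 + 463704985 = 817083658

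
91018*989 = 90016802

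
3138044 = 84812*37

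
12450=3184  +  9266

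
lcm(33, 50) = 1650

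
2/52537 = 2/52537 =0.00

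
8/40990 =4/20495 = 0.00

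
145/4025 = 29/805 = 0.04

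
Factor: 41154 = 2^1*3^1 * 19^3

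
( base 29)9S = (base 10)289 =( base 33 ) 8P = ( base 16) 121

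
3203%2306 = 897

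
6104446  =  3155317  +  2949129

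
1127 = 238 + 889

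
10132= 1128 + 9004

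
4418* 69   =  304842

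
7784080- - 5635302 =13419382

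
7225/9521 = 7225/9521 =0.76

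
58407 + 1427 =59834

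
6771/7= 6771/7= 967.29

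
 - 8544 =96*( - 89 ) 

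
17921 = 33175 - 15254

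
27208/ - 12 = - 2268 + 2/3  =  -2267.33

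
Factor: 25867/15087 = 3^(  -  1 )*47^(- 1 )*107^( - 1)*25867^1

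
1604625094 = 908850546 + 695774548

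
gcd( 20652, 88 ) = 4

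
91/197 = 91/197=0.46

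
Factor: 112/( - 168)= - 2/3 = -2^1*3^( - 1 )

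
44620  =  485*92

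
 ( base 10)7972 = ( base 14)2C96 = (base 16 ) 1f24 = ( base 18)16AG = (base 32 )7p4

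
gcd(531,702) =9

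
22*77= 1694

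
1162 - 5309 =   -  4147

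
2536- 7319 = -4783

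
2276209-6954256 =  - 4678047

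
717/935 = 717/935 = 0.77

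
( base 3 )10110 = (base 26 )3f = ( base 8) 135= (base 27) 3c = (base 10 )93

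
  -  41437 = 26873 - 68310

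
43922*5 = 219610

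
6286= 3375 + 2911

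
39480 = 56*705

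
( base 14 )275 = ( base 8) 757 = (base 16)1EF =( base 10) 495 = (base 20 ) 14F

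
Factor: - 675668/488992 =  - 409/296 = - 2^( - 3)*37^( - 1 ) *409^1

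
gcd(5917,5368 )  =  61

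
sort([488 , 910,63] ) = [ 63,488, 910 ]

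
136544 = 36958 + 99586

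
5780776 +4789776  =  10570552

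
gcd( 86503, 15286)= 1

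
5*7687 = 38435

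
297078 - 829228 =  - 532150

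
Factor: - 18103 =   -  43^1*421^1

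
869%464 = 405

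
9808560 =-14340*( - 684)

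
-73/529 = -1 + 456/529 = -0.14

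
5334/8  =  2667/4 = 666.75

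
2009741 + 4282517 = 6292258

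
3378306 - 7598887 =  - 4220581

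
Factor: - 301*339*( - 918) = 2^1*3^4*7^1*17^1*43^1*113^1 = 93671802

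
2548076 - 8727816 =-6179740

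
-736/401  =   - 736/401 = - 1.84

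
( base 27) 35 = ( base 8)126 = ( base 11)79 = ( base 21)42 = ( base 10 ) 86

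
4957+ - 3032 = 1925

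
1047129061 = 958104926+89024135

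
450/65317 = 450/65317 = 0.01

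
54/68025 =18/22675= 0.00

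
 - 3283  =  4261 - 7544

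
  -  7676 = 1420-9096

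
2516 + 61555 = 64071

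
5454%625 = 454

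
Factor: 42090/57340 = 69/94 = 2^(-1 )*3^1*23^1 * 47^( - 1)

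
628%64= 52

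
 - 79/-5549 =79/5549 =0.01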